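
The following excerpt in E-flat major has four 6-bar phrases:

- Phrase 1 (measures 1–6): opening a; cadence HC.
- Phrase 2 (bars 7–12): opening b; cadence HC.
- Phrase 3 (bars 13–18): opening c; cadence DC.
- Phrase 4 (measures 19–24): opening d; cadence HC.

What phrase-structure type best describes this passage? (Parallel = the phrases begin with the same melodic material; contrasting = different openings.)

phrase group

Phrase 4 ends with a half cadence, no stronger than phrase 2's half cadence, so the four phrases do not form a double period; nor do phrases 3–4 duplicate 1–2, so it is not a repeated period. With no phrase reaching a conclusive cadence, the passage is a phrase group.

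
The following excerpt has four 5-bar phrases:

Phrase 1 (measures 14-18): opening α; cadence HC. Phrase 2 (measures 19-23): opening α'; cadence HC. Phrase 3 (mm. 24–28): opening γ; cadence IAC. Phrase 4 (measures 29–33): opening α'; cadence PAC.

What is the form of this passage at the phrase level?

Four phrases in two halves: the first half (mm. 14–23) ends with a half cadence, the second (bars 24-33) with a perfect authentic cadence — a large antecedent–consequent pair, i.e. a double period.
Phrase 3 begins with different material from phrase 1, making it contrasting.

contrasting double period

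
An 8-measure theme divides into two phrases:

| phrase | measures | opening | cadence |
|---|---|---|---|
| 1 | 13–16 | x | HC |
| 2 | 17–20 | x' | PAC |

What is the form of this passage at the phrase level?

parallel period

Phrase 1 ends with a half cadence (weaker) and phrase 2 with a perfect authentic cadence (stronger): antecedent + consequent = a period.
The two phrases open with the same material (x / x'), so the period is parallel.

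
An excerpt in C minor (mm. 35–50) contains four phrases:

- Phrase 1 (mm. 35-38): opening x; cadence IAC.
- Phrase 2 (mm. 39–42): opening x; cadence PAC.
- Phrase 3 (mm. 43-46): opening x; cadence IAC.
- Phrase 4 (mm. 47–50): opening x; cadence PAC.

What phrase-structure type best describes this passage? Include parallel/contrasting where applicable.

The cadence pattern IAC–PAC–IAC–PAC is weak–strong twice, and phrases 3–4 restate phrases 1–2: a period heard twice, not a double period (which would end weakly at phrase 2).

repeated period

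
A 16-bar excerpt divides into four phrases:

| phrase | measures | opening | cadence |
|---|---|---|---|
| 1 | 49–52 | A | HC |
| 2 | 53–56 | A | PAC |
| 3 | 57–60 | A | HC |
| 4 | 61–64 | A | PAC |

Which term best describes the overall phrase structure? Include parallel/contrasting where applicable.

The cadence pattern HC–PAC–HC–PAC is weak–strong twice, and phrases 3–4 restate phrases 1–2: a period heard twice, not a double period (which would end weakly at phrase 2).

repeated period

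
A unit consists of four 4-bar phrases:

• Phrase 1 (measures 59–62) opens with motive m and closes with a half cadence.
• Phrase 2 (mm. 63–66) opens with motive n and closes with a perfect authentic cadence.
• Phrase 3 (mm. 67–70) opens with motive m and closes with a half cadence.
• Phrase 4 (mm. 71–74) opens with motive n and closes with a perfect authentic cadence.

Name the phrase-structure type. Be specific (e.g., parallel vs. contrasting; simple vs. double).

repeated period

The cadence pattern HC–PAC–HC–PAC is weak–strong twice, and phrases 3–4 restate phrases 1–2: a period heard twice, not a double period (which would end weakly at phrase 2).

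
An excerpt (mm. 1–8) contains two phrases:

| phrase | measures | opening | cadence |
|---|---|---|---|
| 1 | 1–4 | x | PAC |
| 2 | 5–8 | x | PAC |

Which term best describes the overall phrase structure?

repeated phrase

Both phrases have the same opening (x) and the same cadence (perfect authentic cadence): the second is a restatement, not a consequent, so this is a repeated phrase rather than a period.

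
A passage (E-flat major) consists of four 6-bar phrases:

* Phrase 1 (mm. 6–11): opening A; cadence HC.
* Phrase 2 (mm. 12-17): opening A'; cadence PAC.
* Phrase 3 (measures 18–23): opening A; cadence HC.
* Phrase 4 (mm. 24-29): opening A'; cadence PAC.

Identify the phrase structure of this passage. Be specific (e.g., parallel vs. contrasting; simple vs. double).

The cadence pattern HC–PAC–HC–PAC is weak–strong twice, and phrases 3–4 restate phrases 1–2: a period heard twice, not a double period (which would end weakly at phrase 2).

repeated period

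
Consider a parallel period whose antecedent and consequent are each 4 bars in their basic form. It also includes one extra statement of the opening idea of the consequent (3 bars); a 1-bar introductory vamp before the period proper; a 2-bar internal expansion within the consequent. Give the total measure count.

14 measures

Basic parallel period: 4 + 4 = 8 bars.
8 (basic form) + 3 (extra statement) + 1 (introduction) + 2 (internal expansion) = 14.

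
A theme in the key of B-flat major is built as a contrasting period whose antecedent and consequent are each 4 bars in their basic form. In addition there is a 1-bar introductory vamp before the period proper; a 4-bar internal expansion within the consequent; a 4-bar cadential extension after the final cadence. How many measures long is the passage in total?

17 measures

Basic contrasting period: 4 + 4 = 8 bars.
8 (basic form) + 1 (introduction) + 4 (internal expansion) + 4 (cadential extension) = 17.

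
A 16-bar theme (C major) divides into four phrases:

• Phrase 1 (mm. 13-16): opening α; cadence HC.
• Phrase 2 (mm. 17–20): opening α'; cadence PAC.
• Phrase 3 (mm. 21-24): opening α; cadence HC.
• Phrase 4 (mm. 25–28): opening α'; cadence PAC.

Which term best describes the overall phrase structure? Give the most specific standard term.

repeated period

The cadence pattern HC–PAC–HC–PAC is weak–strong twice, and phrases 3–4 restate phrases 1–2: a period heard twice, not a double period (which would end weakly at phrase 2).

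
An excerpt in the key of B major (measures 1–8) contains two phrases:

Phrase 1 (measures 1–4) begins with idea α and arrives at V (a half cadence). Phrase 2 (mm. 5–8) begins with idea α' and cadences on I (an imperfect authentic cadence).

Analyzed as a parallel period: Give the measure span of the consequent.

The antecedent is the phrase ending with the weaker cadence (half cadence, phrase 1) and the consequent the one ending more conclusively (imperfect authentic cadence, phrase 2); the consequent is mm. 5–8.

measures 5–8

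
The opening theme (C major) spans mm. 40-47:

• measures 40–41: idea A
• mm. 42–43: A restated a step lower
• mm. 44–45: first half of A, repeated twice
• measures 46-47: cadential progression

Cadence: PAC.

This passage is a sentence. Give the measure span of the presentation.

measures 40–43

The presentation of a sentence is the basic idea (bars 40–41) plus its repetition (mm. 42–43); the presentation is therefore mm. 40-43.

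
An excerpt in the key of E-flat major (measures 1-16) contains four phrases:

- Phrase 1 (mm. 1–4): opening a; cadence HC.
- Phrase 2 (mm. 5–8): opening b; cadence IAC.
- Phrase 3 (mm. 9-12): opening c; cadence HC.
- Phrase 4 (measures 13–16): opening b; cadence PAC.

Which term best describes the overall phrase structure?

Four phrases in two halves: the first half (mm. 1–8) ends with an imperfect authentic cadence, the second (mm. 9-16) with a perfect authentic cadence — a large antecedent–consequent pair, i.e. a double period.
Phrase 3 begins with different material from phrase 1, making it contrasting.

contrasting double period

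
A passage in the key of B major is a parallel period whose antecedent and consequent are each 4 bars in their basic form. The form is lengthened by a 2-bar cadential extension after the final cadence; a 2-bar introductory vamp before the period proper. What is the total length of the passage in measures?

Basic parallel period: 4 + 4 = 8 bars.
8 (basic form) + 2 (cadential extension) + 2 (introduction) = 12.

12 measures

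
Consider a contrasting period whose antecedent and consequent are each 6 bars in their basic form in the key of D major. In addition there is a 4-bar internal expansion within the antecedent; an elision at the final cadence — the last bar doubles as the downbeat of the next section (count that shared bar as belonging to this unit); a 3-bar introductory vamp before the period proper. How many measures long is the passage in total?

Basic contrasting period: 6 + 6 = 12 bars.
12 (basic form) + 4 (internal expansion) + 3 (introduction) = 19.
The elision shares a bar with the next section but does not change this unit's count.

19 measures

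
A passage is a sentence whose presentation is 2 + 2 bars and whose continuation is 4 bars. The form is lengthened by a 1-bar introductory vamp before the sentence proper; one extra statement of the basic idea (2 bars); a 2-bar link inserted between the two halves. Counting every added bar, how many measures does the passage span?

Basic sentence: 2 + 2 + 4 = 8 bars.
8 (basic form) + 1 (introduction) + 2 (extra statement) + 2 (link) = 13.

13 measures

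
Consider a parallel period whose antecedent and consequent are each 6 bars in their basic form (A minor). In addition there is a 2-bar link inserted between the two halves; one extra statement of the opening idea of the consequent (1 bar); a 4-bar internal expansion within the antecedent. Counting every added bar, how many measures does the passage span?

19 measures

Basic parallel period: 6 + 6 = 12 bars.
12 (basic form) + 2 (link) + 1 (extra statement) + 4 (internal expansion) = 19.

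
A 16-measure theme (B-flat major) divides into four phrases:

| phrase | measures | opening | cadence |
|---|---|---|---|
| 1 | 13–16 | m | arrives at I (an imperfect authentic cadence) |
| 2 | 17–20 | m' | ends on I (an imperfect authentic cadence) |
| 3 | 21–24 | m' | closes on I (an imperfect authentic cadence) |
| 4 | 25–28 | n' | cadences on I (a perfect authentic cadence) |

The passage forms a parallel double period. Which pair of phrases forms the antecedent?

In a double period the first pair of phrases (ending imperfect authentic cadence) is the large antecedent and the second pair (ending perfect authentic cadence) is the large consequent; the antecedent is phrases 1 and 2.

phrases 1 and 2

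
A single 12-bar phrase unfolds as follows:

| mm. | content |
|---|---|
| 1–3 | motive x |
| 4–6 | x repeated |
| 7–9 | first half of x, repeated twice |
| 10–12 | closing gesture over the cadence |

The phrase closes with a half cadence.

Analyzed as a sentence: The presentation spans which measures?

The presentation of a sentence is the basic idea (mm. 1–3) plus its repetition (mm. 4–6); the presentation is therefore bars 1–6.

measures 1–6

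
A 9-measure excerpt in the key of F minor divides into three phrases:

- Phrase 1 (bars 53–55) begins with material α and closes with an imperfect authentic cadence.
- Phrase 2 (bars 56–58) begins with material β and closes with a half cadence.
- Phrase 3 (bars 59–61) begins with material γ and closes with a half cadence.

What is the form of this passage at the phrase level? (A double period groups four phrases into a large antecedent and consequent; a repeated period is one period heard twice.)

phrase group

The final phrase closes with a half cadence, which is not stronger than the preceding half cadence; the 3 phrases lack an overall antecedent–consequent design and so form a phrase group.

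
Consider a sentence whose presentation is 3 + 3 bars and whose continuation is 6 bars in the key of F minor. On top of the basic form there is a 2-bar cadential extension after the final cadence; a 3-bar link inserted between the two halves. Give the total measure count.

Basic sentence: 3 + 3 + 6 = 12 bars.
12 (basic form) + 2 (cadential extension) + 3 (link) = 17.

17 measures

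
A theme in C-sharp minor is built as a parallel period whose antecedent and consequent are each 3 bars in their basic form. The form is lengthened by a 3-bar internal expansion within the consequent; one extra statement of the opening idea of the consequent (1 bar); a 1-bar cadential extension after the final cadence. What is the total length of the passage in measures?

11 measures

Basic parallel period: 3 + 3 = 6 bars.
6 (basic form) + 3 (internal expansion) + 1 (extra statement) + 1 (cadential extension) = 11.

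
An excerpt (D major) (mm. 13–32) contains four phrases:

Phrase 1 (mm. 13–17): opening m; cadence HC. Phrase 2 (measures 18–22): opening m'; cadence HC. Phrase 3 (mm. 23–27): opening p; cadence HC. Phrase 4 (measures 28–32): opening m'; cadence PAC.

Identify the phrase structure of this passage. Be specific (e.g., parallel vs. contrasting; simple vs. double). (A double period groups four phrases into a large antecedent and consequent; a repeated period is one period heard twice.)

Four phrases in two halves: the first half (bars 13-22) ends with a half cadence, the second (bars 23-32) with a perfect authentic cadence — a large antecedent–consequent pair, i.e. a double period.
Phrase 3 begins with different material from phrase 1, making it contrasting.

contrasting double period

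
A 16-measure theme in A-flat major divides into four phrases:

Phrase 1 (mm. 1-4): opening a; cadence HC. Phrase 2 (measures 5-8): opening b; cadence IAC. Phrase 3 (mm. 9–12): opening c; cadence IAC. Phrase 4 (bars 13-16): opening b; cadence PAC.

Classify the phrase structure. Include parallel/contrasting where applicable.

Four phrases in two halves: the first half (measures 1–8) ends with an imperfect authentic cadence, the second (measures 9–16) with a perfect authentic cadence — a large antecedent–consequent pair, i.e. a double period.
Phrase 3 begins with different material from phrase 1, making it contrasting.

contrasting double period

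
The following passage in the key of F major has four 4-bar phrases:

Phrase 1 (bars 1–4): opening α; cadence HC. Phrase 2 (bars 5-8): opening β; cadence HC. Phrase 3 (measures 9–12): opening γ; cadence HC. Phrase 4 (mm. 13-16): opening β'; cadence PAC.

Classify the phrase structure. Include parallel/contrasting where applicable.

contrasting double period

Four phrases in two halves: the first half (mm. 1–8) ends with a half cadence, the second (bars 9-16) with a perfect authentic cadence — a large antecedent–consequent pair, i.e. a double period.
Phrase 3 begins with different material from phrase 1, making it contrasting.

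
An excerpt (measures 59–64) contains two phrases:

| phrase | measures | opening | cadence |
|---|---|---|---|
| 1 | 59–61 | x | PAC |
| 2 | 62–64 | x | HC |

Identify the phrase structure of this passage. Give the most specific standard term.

phrase group

The second phrase closes with a half cadence, which is not stronger than the first phrase's perfect authentic cadence; without a weak→strong cadential pair there is no antecedent–consequent relationship, so this is a phrase group rather than a period.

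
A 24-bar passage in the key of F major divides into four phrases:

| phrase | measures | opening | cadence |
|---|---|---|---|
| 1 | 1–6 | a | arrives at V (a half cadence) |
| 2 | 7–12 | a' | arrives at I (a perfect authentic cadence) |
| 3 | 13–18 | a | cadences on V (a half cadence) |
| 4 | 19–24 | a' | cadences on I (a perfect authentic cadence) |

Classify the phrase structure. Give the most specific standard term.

The cadence pattern HC–PAC–HC–PAC is weak–strong twice, and phrases 3–4 restate phrases 1–2: a period heard twice, not a double period (which would end weakly at phrase 2).

repeated period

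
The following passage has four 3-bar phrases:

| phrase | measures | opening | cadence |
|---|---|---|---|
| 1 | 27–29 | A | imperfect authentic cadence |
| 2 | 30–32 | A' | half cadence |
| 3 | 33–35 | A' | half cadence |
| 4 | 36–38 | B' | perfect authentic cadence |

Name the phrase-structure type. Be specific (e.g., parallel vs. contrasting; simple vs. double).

parallel double period

Four phrases in two halves: the first half (mm. 27–32) ends with a half cadence, the second (mm. 33–38) with a perfect authentic cadence — a large antecedent–consequent pair, i.e. a double period.
Phrase 3 begins with the same material as phrase 1, making it parallel.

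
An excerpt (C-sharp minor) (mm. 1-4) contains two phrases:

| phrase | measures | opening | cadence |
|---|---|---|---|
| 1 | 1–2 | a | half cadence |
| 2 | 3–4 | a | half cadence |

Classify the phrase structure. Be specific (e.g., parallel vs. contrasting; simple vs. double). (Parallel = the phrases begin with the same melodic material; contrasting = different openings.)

Both phrases have the same opening (a) and the same cadence (half cadence): the second is a restatement, not a consequent, so this is a repeated phrase rather than a period.

repeated phrase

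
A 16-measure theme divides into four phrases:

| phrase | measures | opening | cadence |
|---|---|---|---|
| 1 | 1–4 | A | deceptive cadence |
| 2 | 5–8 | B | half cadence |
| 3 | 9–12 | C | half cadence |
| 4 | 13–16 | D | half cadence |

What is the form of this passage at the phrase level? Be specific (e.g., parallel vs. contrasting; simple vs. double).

Phrase 4 ends with a half cadence, no stronger than phrase 2's half cadence, so the four phrases do not form a double period; nor do phrases 3–4 duplicate 1–2, so it is not a repeated period. With no phrase reaching a conclusive cadence, the passage is a phrase group.

phrase group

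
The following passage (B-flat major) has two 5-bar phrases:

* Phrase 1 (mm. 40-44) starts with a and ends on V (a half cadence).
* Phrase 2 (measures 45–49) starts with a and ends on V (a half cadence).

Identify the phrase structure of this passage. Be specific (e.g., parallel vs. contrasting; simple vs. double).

repeated phrase

Both phrases have the same opening (a) and the same cadence (half cadence): the second is a restatement, not a consequent, so this is a repeated phrase rather than a period.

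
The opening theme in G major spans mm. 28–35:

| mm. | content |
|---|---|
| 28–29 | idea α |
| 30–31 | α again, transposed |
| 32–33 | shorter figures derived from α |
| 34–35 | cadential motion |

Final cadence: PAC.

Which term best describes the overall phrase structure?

Basic idea (measures 28-29) + its repetition (bars 30–31) form the presentation; fragmentation and cadence (mm. 32-35) form the continuation — the 8-bar whole is a sentence.

sentence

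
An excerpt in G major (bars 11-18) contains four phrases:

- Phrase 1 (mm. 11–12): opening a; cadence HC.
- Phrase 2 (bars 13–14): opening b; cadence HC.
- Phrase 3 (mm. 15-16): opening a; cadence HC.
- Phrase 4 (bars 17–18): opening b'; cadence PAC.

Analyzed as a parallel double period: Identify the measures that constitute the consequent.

In a double period the four phrases pair into a large antecedent (phrases 1–2, ending half cadence) and a large consequent (phrases 3–4, ending perfect authentic cadence). The consequent spans measures 15–18.

measures 15–18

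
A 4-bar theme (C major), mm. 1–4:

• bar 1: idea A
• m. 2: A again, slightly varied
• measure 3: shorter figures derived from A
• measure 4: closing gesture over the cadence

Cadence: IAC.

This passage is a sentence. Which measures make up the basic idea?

The presentation of a sentence is the basic idea (m. 1) plus its repetition (bar 2); the basic idea is therefore m. 1.

measures 1–1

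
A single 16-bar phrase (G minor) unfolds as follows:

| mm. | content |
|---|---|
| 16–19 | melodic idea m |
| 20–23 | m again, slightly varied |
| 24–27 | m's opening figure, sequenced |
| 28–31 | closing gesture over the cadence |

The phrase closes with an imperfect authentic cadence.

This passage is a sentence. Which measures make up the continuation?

After the presentation (mm. 16–23), the continuation covers the fragmentation through the cadence: mm. 24-31.

measures 24–31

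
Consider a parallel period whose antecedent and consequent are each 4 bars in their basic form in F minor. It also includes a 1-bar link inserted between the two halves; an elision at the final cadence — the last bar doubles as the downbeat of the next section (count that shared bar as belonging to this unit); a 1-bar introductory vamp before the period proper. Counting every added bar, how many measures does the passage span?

10 measures

Basic parallel period: 4 + 4 = 8 bars.
8 (basic form) + 1 (link) + 1 (introduction) = 10.
The elision shares a bar with the next section but does not change this unit's count.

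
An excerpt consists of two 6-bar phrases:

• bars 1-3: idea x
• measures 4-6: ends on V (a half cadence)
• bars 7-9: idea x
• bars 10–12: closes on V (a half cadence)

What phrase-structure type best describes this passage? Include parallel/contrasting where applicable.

repeated phrase

Both phrases have the same opening (x) and the same cadence (half cadence): the second is a restatement, not a consequent, so this is a repeated phrase rather than a period.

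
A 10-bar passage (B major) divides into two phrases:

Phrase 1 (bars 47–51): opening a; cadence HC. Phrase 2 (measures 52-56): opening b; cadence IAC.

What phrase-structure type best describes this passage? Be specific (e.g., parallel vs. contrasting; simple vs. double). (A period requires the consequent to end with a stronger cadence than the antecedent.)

contrasting period

Phrase 1 ends with a half cadence (weaker) and phrase 2 with an imperfect authentic cadence (stronger): antecedent + consequent = a period.
The two phrases open with different material (a / b), so the period is contrasting.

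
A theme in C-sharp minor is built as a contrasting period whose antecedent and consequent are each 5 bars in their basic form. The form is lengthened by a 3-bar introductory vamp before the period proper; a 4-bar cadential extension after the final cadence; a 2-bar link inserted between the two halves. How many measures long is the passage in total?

19 measures

Basic contrasting period: 5 + 5 = 10 bars.
10 (basic form) + 3 (introduction) + 4 (cadential extension) + 2 (link) = 19.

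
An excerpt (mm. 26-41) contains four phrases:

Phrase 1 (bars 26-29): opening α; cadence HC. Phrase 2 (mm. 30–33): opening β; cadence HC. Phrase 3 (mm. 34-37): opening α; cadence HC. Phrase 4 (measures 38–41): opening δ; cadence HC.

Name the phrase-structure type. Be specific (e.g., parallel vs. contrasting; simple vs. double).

Phrase 4 ends with a half cadence, no stronger than phrase 2's half cadence, so the four phrases do not form a double period; nor do phrases 3–4 duplicate 1–2, so it is not a repeated period. With no phrase reaching a conclusive cadence, the passage is a phrase group.

phrase group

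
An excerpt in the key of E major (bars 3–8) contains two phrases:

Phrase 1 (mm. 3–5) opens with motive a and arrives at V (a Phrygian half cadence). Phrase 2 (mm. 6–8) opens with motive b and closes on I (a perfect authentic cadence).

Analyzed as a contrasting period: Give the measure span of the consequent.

The antecedent is the phrase ending with the weaker cadence (Phrygian half cadence, phrase 1) and the consequent the one ending more conclusively (perfect authentic cadence, phrase 2); the consequent is measures 6–8.

measures 6–8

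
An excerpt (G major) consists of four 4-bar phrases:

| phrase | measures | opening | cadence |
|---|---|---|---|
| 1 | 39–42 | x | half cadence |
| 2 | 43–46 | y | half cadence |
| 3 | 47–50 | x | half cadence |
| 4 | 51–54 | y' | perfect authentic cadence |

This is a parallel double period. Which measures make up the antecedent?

measures 39–46

In a double period the first pair of phrases (ending half cadence) is the large antecedent and the second pair (ending perfect authentic cadence) is the large consequent; the antecedent is measures 39–46.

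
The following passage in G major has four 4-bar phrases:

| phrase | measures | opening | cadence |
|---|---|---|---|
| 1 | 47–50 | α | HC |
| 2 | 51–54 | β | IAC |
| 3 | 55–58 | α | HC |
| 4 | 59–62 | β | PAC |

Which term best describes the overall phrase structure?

Four phrases in two halves: the first half (bars 47–54) ends with an imperfect authentic cadence, the second (mm. 55–62) with a perfect authentic cadence — a large antecedent–consequent pair, i.e. a double period.
Phrase 3 begins with the same material as phrase 1, making it parallel.

parallel double period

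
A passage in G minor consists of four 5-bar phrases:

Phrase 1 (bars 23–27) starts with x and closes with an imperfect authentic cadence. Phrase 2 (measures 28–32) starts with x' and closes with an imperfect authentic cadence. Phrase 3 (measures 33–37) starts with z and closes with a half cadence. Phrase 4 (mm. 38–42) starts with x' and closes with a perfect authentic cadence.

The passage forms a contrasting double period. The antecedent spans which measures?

measures 23–32

In a double period the four phrases pair into a large antecedent (phrases 1–2, ending imperfect authentic cadence) and a large consequent (phrases 3–4, ending perfect authentic cadence). The antecedent spans mm. 23-32.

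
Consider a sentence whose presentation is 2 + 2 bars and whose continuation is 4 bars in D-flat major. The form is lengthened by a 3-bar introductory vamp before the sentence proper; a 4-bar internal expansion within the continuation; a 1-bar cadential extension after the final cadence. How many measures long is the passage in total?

Basic sentence: 2 + 2 + 4 = 8 bars.
8 (basic form) + 3 (introduction) + 4 (internal expansion) + 1 (cadential extension) = 16.

16 measures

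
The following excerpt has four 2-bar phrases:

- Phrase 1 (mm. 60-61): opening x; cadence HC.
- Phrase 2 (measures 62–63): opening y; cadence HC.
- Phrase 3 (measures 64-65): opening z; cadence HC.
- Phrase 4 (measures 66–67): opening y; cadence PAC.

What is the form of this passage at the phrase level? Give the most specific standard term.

contrasting double period

Four phrases in two halves: the first half (mm. 60–63) ends with a half cadence, the second (measures 64–67) with a perfect authentic cadence — a large antecedent–consequent pair, i.e. a double period.
Phrase 3 begins with different material from phrase 1, making it contrasting.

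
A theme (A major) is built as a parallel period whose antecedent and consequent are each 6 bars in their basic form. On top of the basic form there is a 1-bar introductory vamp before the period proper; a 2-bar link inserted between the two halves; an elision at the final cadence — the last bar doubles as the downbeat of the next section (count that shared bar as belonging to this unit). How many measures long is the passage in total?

15 measures

Basic parallel period: 6 + 6 = 12 bars.
12 (basic form) + 1 (introduction) + 2 (link) = 15.
The elision shares a bar with the next section but does not change this unit's count.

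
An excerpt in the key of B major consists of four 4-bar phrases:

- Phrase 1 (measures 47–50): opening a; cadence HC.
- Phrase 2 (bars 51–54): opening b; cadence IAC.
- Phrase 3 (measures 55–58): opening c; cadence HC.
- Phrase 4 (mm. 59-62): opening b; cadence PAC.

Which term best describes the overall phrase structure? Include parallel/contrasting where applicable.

Four phrases in two halves: the first half (mm. 47–54) ends with an imperfect authentic cadence, the second (measures 55-62) with a perfect authentic cadence — a large antecedent–consequent pair, i.e. a double period.
Phrase 3 begins with different material from phrase 1, making it contrasting.

contrasting double period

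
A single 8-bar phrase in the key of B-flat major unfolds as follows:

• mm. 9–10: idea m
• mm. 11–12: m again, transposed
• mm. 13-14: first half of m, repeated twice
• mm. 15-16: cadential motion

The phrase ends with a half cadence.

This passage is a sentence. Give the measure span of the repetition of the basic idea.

measures 11–12

The presentation of a sentence is the basic idea (bars 9-10) plus its repetition (mm. 11–12); the repetition of the basic idea is therefore measures 11–12.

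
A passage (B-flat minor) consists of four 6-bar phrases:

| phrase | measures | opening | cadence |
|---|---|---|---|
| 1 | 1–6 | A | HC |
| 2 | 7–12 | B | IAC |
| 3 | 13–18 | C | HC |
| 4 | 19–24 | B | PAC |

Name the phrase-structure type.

contrasting double period

Four phrases in two halves: the first half (mm. 1–12) ends with an imperfect authentic cadence, the second (bars 13-24) with a perfect authentic cadence — a large antecedent–consequent pair, i.e. a double period.
Phrase 3 begins with different material from phrase 1, making it contrasting.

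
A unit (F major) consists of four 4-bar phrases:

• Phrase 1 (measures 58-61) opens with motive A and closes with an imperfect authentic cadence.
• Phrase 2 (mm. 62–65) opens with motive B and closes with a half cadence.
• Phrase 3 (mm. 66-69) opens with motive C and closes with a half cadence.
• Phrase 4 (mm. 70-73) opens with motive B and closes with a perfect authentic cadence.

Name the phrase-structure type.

Four phrases in two halves: the first half (mm. 58–65) ends with a half cadence, the second (bars 66–73) with a perfect authentic cadence — a large antecedent–consequent pair, i.e. a double period.
Phrase 3 begins with different material from phrase 1, making it contrasting.

contrasting double period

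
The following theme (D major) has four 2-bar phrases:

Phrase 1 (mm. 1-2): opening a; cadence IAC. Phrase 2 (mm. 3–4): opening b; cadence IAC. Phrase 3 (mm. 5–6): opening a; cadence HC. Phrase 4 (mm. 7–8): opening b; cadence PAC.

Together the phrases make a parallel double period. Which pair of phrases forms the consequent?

phrases 3 and 4

In a double period the first pair of phrases (ending imperfect authentic cadence) is the large antecedent and the second pair (ending perfect authentic cadence) is the large consequent; the consequent is phrases 3 and 4.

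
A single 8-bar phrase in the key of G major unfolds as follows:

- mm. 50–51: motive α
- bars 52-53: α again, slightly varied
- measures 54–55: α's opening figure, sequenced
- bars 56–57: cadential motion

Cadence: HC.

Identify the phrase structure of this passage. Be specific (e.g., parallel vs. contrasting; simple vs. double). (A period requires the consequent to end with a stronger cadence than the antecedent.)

sentence

Basic idea (mm. 50-51) + its repetition (mm. 52-53) form the presentation; fragmentation and cadence (measures 54-57) form the continuation — the 8-bar whole is a sentence.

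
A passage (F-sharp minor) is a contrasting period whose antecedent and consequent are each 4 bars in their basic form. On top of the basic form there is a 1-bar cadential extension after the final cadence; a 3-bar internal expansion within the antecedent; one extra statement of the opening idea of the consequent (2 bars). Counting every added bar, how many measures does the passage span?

14 measures

Basic contrasting period: 4 + 4 = 8 bars.
8 (basic form) + 1 (cadential extension) + 3 (internal expansion) + 2 (extra statement) = 14.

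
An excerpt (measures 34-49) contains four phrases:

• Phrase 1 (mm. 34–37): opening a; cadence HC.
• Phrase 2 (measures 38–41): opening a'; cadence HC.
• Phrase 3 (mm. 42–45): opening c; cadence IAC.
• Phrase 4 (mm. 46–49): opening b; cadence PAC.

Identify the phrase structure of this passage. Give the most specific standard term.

contrasting double period

Four phrases in two halves: the first half (mm. 34–41) ends with a half cadence, the second (bars 42–49) with a perfect authentic cadence — a large antecedent–consequent pair, i.e. a double period.
Phrase 3 begins with different material from phrase 1, making it contrasting.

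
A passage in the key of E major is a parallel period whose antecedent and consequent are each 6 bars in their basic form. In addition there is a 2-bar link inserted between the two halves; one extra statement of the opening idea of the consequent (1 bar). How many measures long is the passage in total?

Basic parallel period: 6 + 6 = 12 bars.
12 (basic form) + 2 (link) + 1 (extra statement) = 15.

15 measures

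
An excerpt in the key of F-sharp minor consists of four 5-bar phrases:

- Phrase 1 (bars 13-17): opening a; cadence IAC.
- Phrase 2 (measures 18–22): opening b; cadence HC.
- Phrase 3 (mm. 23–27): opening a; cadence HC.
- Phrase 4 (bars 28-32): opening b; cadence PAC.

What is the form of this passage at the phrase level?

Four phrases in two halves: the first half (bars 13–22) ends with a half cadence, the second (measures 23–32) with a perfect authentic cadence — a large antecedent–consequent pair, i.e. a double period.
Phrase 3 begins with the same material as phrase 1, making it parallel.

parallel double period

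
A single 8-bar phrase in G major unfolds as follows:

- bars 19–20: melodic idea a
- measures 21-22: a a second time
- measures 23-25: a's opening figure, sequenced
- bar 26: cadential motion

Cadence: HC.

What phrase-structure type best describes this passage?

Basic idea (mm. 19–20) + its repetition (bars 21–22) form the presentation; fragmentation and cadence (mm. 23–26) form the continuation — the 8-bar whole is a sentence.

sentence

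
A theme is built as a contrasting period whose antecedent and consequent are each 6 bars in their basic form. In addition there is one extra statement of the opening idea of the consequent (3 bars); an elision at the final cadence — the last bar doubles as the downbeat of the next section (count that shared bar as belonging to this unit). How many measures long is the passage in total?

Basic contrasting period: 6 + 6 = 12 bars.
12 (basic form) + 3 (extra statement) = 15.
The elision shares a bar with the next section but does not change this unit's count.

15 measures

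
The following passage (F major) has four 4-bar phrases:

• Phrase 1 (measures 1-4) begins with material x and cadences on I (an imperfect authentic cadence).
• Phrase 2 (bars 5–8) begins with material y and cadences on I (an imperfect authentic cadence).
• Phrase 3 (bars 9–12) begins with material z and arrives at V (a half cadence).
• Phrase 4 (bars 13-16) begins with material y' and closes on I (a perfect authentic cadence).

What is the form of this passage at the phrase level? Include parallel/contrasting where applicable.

contrasting double period

Four phrases in two halves: the first half (measures 1–8) ends with an imperfect authentic cadence, the second (measures 9-16) with a perfect authentic cadence — a large antecedent–consequent pair, i.e. a double period.
Phrase 3 begins with different material from phrase 1, making it contrasting.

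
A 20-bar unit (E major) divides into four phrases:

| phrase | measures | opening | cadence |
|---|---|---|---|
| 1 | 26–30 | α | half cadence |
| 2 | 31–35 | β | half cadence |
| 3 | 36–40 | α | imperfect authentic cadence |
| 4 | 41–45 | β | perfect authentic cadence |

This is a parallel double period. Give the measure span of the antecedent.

measures 26–35

In a double period the first pair of phrases (ending half cadence) is the large antecedent and the second pair (ending perfect authentic cadence) is the large consequent; the antecedent is measures 26–35.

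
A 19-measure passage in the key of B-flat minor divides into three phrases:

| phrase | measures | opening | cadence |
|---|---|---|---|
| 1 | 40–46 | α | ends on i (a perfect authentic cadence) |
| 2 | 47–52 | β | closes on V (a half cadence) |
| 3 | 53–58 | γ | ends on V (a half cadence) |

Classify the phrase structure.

The final phrase closes with a half cadence, which is not stronger than the preceding half cadence; the 3 phrases lack an overall antecedent–consequent design and so form a phrase group.

phrase group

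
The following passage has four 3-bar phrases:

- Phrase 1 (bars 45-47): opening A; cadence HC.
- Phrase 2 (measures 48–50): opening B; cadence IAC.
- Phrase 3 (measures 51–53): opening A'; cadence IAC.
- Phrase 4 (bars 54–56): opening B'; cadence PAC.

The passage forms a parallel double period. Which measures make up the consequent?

In a double period the first pair of phrases (ending imperfect authentic cadence) is the large antecedent and the second pair (ending perfect authentic cadence) is the large consequent; the consequent is measures 51–56.

measures 51–56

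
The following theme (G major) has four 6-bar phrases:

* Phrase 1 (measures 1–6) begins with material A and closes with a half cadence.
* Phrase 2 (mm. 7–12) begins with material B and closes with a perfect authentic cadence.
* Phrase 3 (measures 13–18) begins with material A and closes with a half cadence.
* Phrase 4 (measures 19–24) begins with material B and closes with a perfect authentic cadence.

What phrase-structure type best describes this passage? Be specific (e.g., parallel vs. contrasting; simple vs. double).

The cadence pattern HC–PAC–HC–PAC is weak–strong twice, and phrases 3–4 restate phrases 1–2: a period heard twice, not a double period (which would end weakly at phrase 2).

repeated period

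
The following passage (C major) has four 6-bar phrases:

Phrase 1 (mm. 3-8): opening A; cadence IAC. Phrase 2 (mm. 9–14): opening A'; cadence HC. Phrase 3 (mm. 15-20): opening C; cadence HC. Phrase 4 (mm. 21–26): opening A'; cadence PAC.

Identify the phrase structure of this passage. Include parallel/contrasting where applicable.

Four phrases in two halves: the first half (measures 3–14) ends with a half cadence, the second (bars 15–26) with a perfect authentic cadence — a large antecedent–consequent pair, i.e. a double period.
Phrase 3 begins with different material from phrase 1, making it contrasting.

contrasting double period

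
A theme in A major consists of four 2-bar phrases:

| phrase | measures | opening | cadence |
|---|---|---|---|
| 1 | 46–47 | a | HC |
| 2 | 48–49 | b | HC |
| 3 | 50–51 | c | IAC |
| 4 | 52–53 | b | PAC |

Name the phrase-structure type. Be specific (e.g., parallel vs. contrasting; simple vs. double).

Four phrases in two halves: the first half (mm. 46-49) ends with a half cadence, the second (measures 50–53) with a perfect authentic cadence — a large antecedent–consequent pair, i.e. a double period.
Phrase 3 begins with different material from phrase 1, making it contrasting.

contrasting double period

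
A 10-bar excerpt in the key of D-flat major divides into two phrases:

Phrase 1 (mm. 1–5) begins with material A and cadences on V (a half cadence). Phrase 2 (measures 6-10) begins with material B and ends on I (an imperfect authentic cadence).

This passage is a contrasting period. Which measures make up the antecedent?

The antecedent is the phrase ending with the weaker cadence (half cadence, phrase 1) and the consequent the one ending more conclusively (imperfect authentic cadence, phrase 2); the antecedent is mm. 1–5.

measures 1–5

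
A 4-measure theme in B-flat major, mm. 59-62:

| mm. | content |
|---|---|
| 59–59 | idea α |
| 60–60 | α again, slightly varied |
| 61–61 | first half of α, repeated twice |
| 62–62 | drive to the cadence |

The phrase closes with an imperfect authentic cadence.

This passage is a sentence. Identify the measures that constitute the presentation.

measures 59–60

The presentation of a sentence is the basic idea (measure 59) plus its repetition (bar 60); the presentation is therefore measures 59-60.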